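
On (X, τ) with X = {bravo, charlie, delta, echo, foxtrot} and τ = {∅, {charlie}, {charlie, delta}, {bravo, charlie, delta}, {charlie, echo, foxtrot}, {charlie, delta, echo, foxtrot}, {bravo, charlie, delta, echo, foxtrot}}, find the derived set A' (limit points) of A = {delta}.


A' = {bravo}

For each x ∈ X, list the open sets U ∈ τ with x ∈ U, then check whether U ∩ (A ∖ {x}) ≠ ∅ for every such U.
  x = bravo: opens ∋ x are {bravo, charlie, delta}, {bravo, charlie, delta, echo, foxtrot}; each meets A ∖ {bravo}, so x IS a limit point.
  x = charlie: open {charlie} ∋ x has {charlie} ∩ (A ∖ {charlie}) = ∅, so x is NOT a limit point.
  x = delta: open {charlie, delta} ∋ x has {charlie, delta} ∩ (A ∖ {delta}) = ∅, so x is NOT a limit point.
  x = echo: open {charlie, echo, foxtrot} ∋ x has {charlie, echo, foxtrot} ∩ (A ∖ {echo}) = ∅, so x is NOT a limit point.
  x = foxtrot: open {charlie, echo, foxtrot} ∋ x has {charlie, echo, foxtrot} ∩ (A ∖ {foxtrot}) = ∅, so x is NOT a limit point.
Collecting: A' = {bravo}.


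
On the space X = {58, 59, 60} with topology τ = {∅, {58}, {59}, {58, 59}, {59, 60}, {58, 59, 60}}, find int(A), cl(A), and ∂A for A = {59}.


int(A) = {59}, cl(A) = {59, 60}, ∂A = {60}.

Closed sets in (X, τ) are complements of opens:
  closed(X, τ) = {∅, {58}, {60}, {58, 60}, {59, 60}, {58, 59, 60}}.
int(A) = ⋃ {U ∈ τ : U ⊆ A}. Opens contained in A: ∅, {59}.
Taking the union of these: int(A) = {59}.
cl(A) = ⋂ {C closed : A ⊆ C}. Closed sets containing A: {59, 60}, {58, 59, 60}.
Intersecting these: cl(A) = {59, 60}.
∂A = cl(A) ∖ int(A) = {59, 60} ∖ {59} = {60}.


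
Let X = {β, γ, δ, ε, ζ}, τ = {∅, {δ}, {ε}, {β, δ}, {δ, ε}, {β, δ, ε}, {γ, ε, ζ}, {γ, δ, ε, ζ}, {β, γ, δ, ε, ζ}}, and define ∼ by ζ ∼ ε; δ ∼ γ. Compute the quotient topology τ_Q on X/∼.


X/∼ = {[β], [γ=δ], [ε=ζ]}; |τ_Q| = 3.

Equivalence classes: [β], [γ=δ], [ε=ζ].
Quotient map π: X → X/∼ sends β ↦ [β], γ ↦ [γ=δ], δ ↦ [γ=δ], ε ↦ [ε=ζ], ζ ↦ [ε=ζ].
For each subset V ⊆ X/∼, compute π^{-1}(V) ⊆ X and check whether π^{-1}(V) ∈ τ. V is open in τ_Q iff π^{-1}(V) ∈ τ.
  V = {}: π^{-1}(V) = ∅ ∈ τ ✓.
  V = {[β]}: π^{-1}(V) = {β} ∉ τ ✗.
  V = {[γ=δ]}: π^{-1}(V) = {γ, δ} ∉ τ ✗.
  V = {[β], [γ=δ]}: π^{-1}(V) = {β, γ, δ} ∉ τ ✗.
  V = {[ε=ζ]}: π^{-1}(V) = {ε, ζ} ∉ τ ✗.
  V = {[β], [ε=ζ]}: π^{-1}(V) = {β, ε, ζ} ∉ τ ✗.
  V = {[γ=δ], [ε=ζ]}: π^{-1}(V) = {γ, δ, ε, ζ} ∈ τ ✓.
  V = {[β], [γ=δ], [ε=ζ]}: π^{-1}(V) = {β, γ, δ, ε, ζ} ∈ τ ✓.
Open sets in the quotient: τ_Q = {{}, {[γ=δ], [ε=ζ]}, {[β], [γ=δ], [ε=ζ]}} (3 elements).


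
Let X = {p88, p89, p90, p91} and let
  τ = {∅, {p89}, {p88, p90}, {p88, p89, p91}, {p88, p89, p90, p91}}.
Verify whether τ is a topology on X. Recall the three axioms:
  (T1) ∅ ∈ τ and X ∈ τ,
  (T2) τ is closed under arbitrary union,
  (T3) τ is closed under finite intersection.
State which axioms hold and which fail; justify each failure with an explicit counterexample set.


τ is NOT a topology on X.

Axiom (T1): ∅ ∈ τ? Yes; X ∈ τ? Yes.
Axiom (T2/T3): check pairwise unions and intersections of members of τ.
Counterexample for (T2): {p89} ∪ {p88, p90} = {p88, p89, p90} ∉ τ. Therefore τ is NOT a topology.


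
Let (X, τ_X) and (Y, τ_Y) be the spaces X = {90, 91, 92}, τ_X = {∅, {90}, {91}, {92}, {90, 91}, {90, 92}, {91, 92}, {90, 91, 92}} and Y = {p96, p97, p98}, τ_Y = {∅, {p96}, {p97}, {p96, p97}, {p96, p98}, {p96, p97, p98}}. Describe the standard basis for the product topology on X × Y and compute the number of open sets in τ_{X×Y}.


Basis B = {∅ × ∅, {90} × {p96}, {90} × {p97}, {91} × {p96}, {91} × {p97}, {92} × {p96}, {92} × {p97}, {90} × {p96, p97}, {90} × {p96, p98}, {90, 91} × {p96}, {90, 92} × {p96}, {90, 91} × {p97}, {90, 92} × {p97}, {91} × {p96, p97}, {91} × {p96, p98}, {91, 92} × {p96}, {91, 92} × {p97}, {92} × {p96, p97}, {92} × {p96, p98}, {90} × {p96, p97, p98}, {90, 91, 92} × {p96}, {90, 91, 92} × {p97}, {91} × {p96, p97, p98}, {92} × {p96, p97, p98}, {90, 91} × {p96, p97}, {90, 92} × {p96, p97}, {90, 91} × {p96, p98}, {90, 92} × {p96, p98}, {91, 92} × {p96, p97}, {91, 92} × {p96, p98}, {90, 91} × {p96, p97, p98}, {90, 92} × {p96, p97, p98}, {90, 91, 92} × {p96, p97}, {90, 91, 92} × {p96, p98}, {91, 92} × {p96, p97, p98}, {90, 91, 92} × {p96, p97, p98}}; |τ_{X×Y}| = 216.

Enumerate products U × V with U ∈ τ_X, V ∈ τ_Y (deduplicated):
  ∅ × ∅ = {} (∅)
  {90} × {p96} = {(90,p96)}
  {90} × {p97} = {(90,p97)}
  {91} × {p96} = {(91,p96)}
  {91} × {p97} = {(91,p97)}
  {92} × {p96} = {(92,p96)}
  {92} × {p97} = {(92,p97)}
  {90} × {p96, p97} = {(90,p96), (90,p97)}
  {90} × {p96, p98} = {(90,p96), (90,p98)}
  {90, 91} × {p96} = {(90,p96), (91,p96)}
  {90, 92} × {p96} = {(90,p96), (92,p96)}
  {90, 91} × {p97} = {(90,p97), (91,p97)}
  {90, 92} × {p97} = {(90,p97), (92,p97)}
  {91} × {p96, p97} = {(91,p96), (91,p97)}
  {91} × {p96, p98} = {(91,p96), (91,p98)}
  {91, 92} × {p96} = {(91,p96), (92,p96)}
  {91, 92} × {p97} = {(91,p97), (92,p97)}
  {92} × {p96, p97} = {(92,p96), (92,p97)}
  {92} × {p96, p98} = {(92,p96), (92,p98)}
  {90} × {p96, p97, p98} = {(90,p96), (90,p97), (90,p98)}
  {90, 91, 92} × {p96} = {(90,p96), (91,p96), (92,p96)}
  {90, 91, 92} × {p97} = {(90,p97), (91,p97), (92,p97)}
  {91} × {p96, p97, p98} = {(91,p96), (91,p97), (91,p98)}
  {92} × {p96, p97, p98} = {(92,p96), (92,p97), (92,p98)}
  {90, 91} × {p96, p97} = {(90,p96), (90,p97), (91,p96), (91,p97)}
  {90, 92} × {p96, p97} = {(90,p96), (90,p97), (92,p96), (92,p97)}
  {90, 91} × {p96, p98} = {(90,p96), (90,p98), (91,p96), (91,p98)}
  {90, 92} × {p96, p98} = {(90,p96), (90,p98), (92,p96), (92,p98)}
  {91, 92} × {p96, p97} = {(91,p96), (91,p97), (92,p96), (92,p97)}
  {91, 92} × {p96, p98} = {(91,p96), (91,p98), (92,p96), (92,p98)}
  {90, 91} × {p96, p97, p98} = {(90,p96), (90,p97), (90,p98), (91,p96), (91,p97), (91,p98)}
  {90, 92} × {p96, p97, p98} = {(90,p96), (90,p97), (90,p98), (92,p96), (92,p97), (92,p98)}
  {90, 91, 92} × {p96, p97} = {(90,p96), (90,p97), (91,p96), (91,p97), (92,p96), (92,p97)}
  {90, 91, 92} × {p96, p98} = {(90,p96), (90,p98), (91,p96), (91,p98), (92,p96), (92,p98)}
  {91, 92} × {p96, p97, p98} = {(91,p96), (91,p97), (91,p98), (92,p96), (92,p97), (92,p98)}
  {90, 91, 92} × {p96, p97, p98} = {(90,p96), (90,p97), (90,p98), (91,p96), (91,p97), (91,p98), (92,p96), (92,p97), (92,p98)}
These 36 distinct sets form the basis B.
Close under arbitrary unions to get τ_{X×Y}; counting gives |τ_{X×Y}| = 216.


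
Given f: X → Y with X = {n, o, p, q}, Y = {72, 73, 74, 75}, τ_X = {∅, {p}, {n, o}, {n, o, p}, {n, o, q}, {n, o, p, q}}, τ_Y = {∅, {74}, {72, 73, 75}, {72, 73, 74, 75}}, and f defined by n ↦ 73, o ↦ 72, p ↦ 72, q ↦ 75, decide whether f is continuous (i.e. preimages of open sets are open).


f IS continuous.

Compute f^{-1}(U) for each U ∈ τ_Y:
  U = ∅: f^{-1}(U) = ∅ ∈ τ_X ✓.
  U = {74}: f^{-1}(U) = ∅ ∈ τ_X ✓.
  U = {72, 73, 75}: f^{-1}(U) = {n, o, p, q} ∈ τ_X ✓.
  U = {72, 73, 74, 75}: f^{-1}(U) = {n, o, p, q} ∈ τ_X ✓.
Every preimage lies in τ_X, so f IS continuous.


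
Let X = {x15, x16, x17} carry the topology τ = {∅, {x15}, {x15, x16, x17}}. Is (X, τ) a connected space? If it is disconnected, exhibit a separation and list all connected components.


(X, τ) is connected.

Find clopen sets (U ∈ τ with X ∖ U ∈ τ):
  U = ∅, X ∖ U = {x15, x16, x17} — both open, so U is clopen.
  U = {x15, x16, x17}, X ∖ U = ∅ — both open, so U is clopen.
Only trivial clopens (∅ and X) exist, so (X, τ) is connected.
Compute connected components by grouping points that agree on all clopens:
  component: {x15, x16, x17}


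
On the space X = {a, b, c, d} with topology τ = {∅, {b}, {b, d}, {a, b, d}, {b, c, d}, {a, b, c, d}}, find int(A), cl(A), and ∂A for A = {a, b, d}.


int(A) = {a, b, d}, cl(A) = {a, b, c, d}, ∂A = {c}.

Closed sets in (X, τ) are complements of opens:
  closed(X, τ) = {∅, {a}, {c}, {a, c}, {a, c, d}, {a, b, c, d}}.
int(A) = ⋃ {U ∈ τ : U ⊆ A}. Opens contained in A: ∅, {b}, {b, d}, {a, b, d}.
Taking the union of these: int(A) = {a, b, d}.
cl(A) = ⋂ {C closed : A ⊆ C}. Closed sets containing A: {a, b, c, d}.
Intersecting these: cl(A) = {a, b, c, d}.
∂A = cl(A) ∖ int(A) = {a, b, c, d} ∖ {a, b, d} = {c}.


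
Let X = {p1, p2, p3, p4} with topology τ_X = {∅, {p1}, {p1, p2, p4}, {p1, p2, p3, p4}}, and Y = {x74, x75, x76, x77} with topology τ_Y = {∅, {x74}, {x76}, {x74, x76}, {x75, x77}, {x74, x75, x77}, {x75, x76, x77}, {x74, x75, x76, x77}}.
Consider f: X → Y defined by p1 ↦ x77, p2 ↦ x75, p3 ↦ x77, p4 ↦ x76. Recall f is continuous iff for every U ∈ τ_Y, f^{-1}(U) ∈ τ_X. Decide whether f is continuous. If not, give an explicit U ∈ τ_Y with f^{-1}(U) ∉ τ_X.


f is NOT continuous.

Compute f^{-1}(U) for each U ∈ τ_Y:
  U = ∅: f^{-1}(U) = ∅ ∈ τ_X ✓.
  U = {x74}: f^{-1}(U) = ∅ ∈ τ_X ✓.
  U = {x76}: f^{-1}(U) = {p4} ∉ τ_X ✗.
  U = {x74, x76}: f^{-1}(U) = {p4} ∉ τ_X ✗.
  U = {x75, x77}: f^{-1}(U) = {p1, p2, p3} ∉ τ_X ✗.
  U = {x74, x75, x77}: f^{-1}(U) = {p1, p2, p3} ∉ τ_X ✗.
  U = {x75, x76, x77}: f^{-1}(U) = {p1, p2, p3, p4} ∈ τ_X ✓.
  U = {x74, x75, x76, x77}: f^{-1}(U) = {p1, p2, p3, p4} ∈ τ_X ✓.
Found U = {x76} with f^{-1}(U) = {p4} not in τ_X. Therefore f is NOT continuous.


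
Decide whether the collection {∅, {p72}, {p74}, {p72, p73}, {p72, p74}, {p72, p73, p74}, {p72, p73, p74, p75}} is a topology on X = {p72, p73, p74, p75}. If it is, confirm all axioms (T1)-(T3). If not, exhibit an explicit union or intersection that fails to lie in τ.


τ IS a topology on X.

Axiom (T1): ∅ ∈ τ? Yes; X ∈ τ? Yes.
Axiom (T2/T3): check pairwise unions and intersections of members of τ.
All pairwise intersections and unions checked — each lies in τ. Therefore τ satisfies (T1), (T2), (T3): it IS a topology on X.


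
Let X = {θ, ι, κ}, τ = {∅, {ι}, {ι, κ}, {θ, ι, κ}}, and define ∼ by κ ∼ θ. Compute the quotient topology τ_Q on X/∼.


X/∼ = {[θ=κ], [ι]}; |τ_Q| = 3.

Equivalence classes: [θ=κ], [ι].
Quotient map π: X → X/∼ sends θ ↦ [θ=κ], ι ↦ [ι], κ ↦ [θ=κ].
For each subset V ⊆ X/∼, compute π^{-1}(V) ⊆ X and check whether π^{-1}(V) ∈ τ. V is open in τ_Q iff π^{-1}(V) ∈ τ.
  V = {}: π^{-1}(V) = ∅ ∈ τ ✓.
  V = {[θ=κ]}: π^{-1}(V) = {θ, κ} ∉ τ ✗.
  V = {[ι]}: π^{-1}(V) = {ι} ∈ τ ✓.
  V = {[θ=κ], [ι]}: π^{-1}(V) = {θ, ι, κ} ∈ τ ✓.
Open sets in the quotient: τ_Q = {{}, {[ι]}, {[θ=κ], [ι]}} (3 elements).


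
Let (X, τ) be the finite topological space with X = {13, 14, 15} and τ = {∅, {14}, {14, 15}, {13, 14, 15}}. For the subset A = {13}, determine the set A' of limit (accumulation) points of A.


A' = ∅

For each x ∈ X, list the open sets U ∈ τ with x ∈ U, then check whether U ∩ (A ∖ {x}) ≠ ∅ for every such U.
  x = 13: open {13, 14, 15} ∋ x has {13, 14, 15} ∩ (A ∖ {13}) = ∅, so x is NOT a limit point.
  x = 14: open {14} ∋ x has {14} ∩ (A ∖ {14}) = ∅, so x is NOT a limit point.
  x = 15: open {14, 15} ∋ x has {14, 15} ∩ (A ∖ {15}) = ∅, so x is NOT a limit point.
Collecting: A' = ∅.


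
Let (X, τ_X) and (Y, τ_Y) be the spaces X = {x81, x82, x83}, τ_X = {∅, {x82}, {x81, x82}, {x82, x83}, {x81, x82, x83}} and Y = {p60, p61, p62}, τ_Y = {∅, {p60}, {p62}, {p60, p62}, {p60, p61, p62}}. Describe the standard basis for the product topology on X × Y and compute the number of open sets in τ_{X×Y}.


Basis B = {∅ × ∅, {x82} × {p60}, {x82} × {p62}, {x81, x82} × {p60}, {x81, x82} × {p62}, {x82} × {p60, p62}, {x82, x83} × {p60}, {x82, x83} × {p62}, {x81, x82, x83} × {p60}, {x81, x82, x83} × {p62}, {x82} × {p60, p61, p62}, {x81, x82} × {p60, p62}, {x82, x83} × {p60, p62}, {x81, x82} × {p60, p61, p62}, {x81, x82, x83} × {p60, p62}, {x82, x83} × {p60, p61, p62}, {x81, x82, x83} × {p60, p61, p62}}; |τ_{X×Y}| = 50.

Enumerate products U × V with U ∈ τ_X, V ∈ τ_Y (deduplicated):
  ∅ × ∅ = {} (∅)
  {x82} × {p60} = {(x82,p60)}
  {x82} × {p62} = {(x82,p62)}
  {x81, x82} × {p60} = {(x81,p60), (x82,p60)}
  {x81, x82} × {p62} = {(x81,p62), (x82,p62)}
  {x82} × {p60, p62} = {(x82,p60), (x82,p62)}
  {x82, x83} × {p60} = {(x82,p60), (x83,p60)}
  {x82, x83} × {p62} = {(x82,p62), (x83,p62)}
  {x81, x82, x83} × {p60} = {(x81,p60), (x82,p60), (x83,p60)}
  {x81, x82, x83} × {p62} = {(x81,p62), (x82,p62), (x83,p62)}
  {x82} × {p60, p61, p62} = {(x82,p60), (x82,p61), (x82,p62)}
  {x81, x82} × {p60, p62} = {(x81,p60), (x81,p62), (x82,p60), (x82,p62)}
  {x82, x83} × {p60, p62} = {(x82,p60), (x82,p62), (x83,p60), (x83,p62)}
  {x81, x82} × {p60, p61, p62} = {(x81,p60), (x81,p61), (x81,p62), (x82,p60), (x82,p61), (x82,p62)}
  {x81, x82, x83} × {p60, p62} = {(x81,p60), (x81,p62), (x82,p60), (x82,p62), (x83,p60), (x83,p62)}
  {x82, x83} × {p60, p61, p62} = {(x82,p60), (x82,p61), (x82,p62), (x83,p60), (x83,p61), (x83,p62)}
  {x81, x82, x83} × {p60, p61, p62} = {(x81,p60), (x81,p61), (x81,p62), (x82,p60), (x82,p61), (x82,p62), (x83,p60), (x83,p61), (x83,p62)}
These 17 distinct sets form the basis B.
Close under arbitrary unions to get τ_{X×Y}; counting gives |τ_{X×Y}| = 50.


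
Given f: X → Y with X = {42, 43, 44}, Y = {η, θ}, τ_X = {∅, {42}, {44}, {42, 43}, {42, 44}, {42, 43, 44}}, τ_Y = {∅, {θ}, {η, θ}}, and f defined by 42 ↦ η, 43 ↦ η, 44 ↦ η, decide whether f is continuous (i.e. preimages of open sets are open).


f IS continuous.

Compute f^{-1}(U) for each U ∈ τ_Y:
  U = ∅: f^{-1}(U) = ∅ ∈ τ_X ✓.
  U = {θ}: f^{-1}(U) = ∅ ∈ τ_X ✓.
  U = {η, θ}: f^{-1}(U) = {42, 43, 44} ∈ τ_X ✓.
Every preimage lies in τ_X, so f IS continuous.


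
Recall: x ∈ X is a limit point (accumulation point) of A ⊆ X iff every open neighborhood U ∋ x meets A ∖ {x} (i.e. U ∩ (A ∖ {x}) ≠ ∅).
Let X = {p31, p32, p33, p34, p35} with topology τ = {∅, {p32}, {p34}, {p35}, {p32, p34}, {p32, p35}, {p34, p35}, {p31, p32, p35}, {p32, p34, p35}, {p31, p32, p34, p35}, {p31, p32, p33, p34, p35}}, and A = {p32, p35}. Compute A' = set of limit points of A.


A' = {p31, p33}

For each x ∈ X, list the open sets U ∈ τ with x ∈ U, then check whether U ∩ (A ∖ {x}) ≠ ∅ for every such U.
  x = p31: opens ∋ x are {p31, p32, p35}, {p31, p32, p34, p35}, {p31, p32, p33, p34, p35}; each meets A ∖ {p31}, so x IS a limit point.
  x = p32: open {p32} ∋ x has {p32} ∩ (A ∖ {p32}) = ∅, so x is NOT a limit point.
  x = p33: opens ∋ x are {p31, p32, p33, p34, p35}; each meets A ∖ {p33}, so x IS a limit point.
  x = p34: open {p34} ∋ x has {p34} ∩ (A ∖ {p34}) = ∅, so x is NOT a limit point.
  x = p35: open {p35} ∋ x has {p35} ∩ (A ∖ {p35}) = ∅, so x is NOT a limit point.
Collecting: A' = {p31, p33}.


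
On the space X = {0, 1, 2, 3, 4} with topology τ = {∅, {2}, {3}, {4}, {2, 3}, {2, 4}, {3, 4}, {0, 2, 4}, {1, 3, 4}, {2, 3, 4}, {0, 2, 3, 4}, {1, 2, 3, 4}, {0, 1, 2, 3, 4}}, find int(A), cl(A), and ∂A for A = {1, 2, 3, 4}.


int(A) = {1, 2, 3, 4}, cl(A) = {0, 1, 2, 3, 4}, ∂A = {0}.

Closed sets in (X, τ) are complements of opens:
  closed(X, τ) = {∅, {0}, {1}, {0, 1}, {0, 2}, {1, 3}, {0, 1, 2}, {0, 1, 3}, {0, 1, 4}, {0, 1, 2, 3}, {0, 1, 2, 4}, {0, 1, 3, 4}, {0, 1, 2, 3, 4}}.
int(A) = ⋃ {U ∈ τ : U ⊆ A}. Opens contained in A: ∅, {2}, {3}, {4}, {2, 3}, {2, 4}, {3, 4}, {1, 3, 4}, {2, 3, 4}, {1, 2, 3, 4}.
Taking the union of these: int(A) = {1, 2, 3, 4}.
cl(A) = ⋂ {C closed : A ⊆ C}. Closed sets containing A: {0, 1, 2, 3, 4}.
Intersecting these: cl(A) = {0, 1, 2, 3, 4}.
∂A = cl(A) ∖ int(A) = {0, 1, 2, 3, 4} ∖ {1, 2, 3, 4} = {0}.


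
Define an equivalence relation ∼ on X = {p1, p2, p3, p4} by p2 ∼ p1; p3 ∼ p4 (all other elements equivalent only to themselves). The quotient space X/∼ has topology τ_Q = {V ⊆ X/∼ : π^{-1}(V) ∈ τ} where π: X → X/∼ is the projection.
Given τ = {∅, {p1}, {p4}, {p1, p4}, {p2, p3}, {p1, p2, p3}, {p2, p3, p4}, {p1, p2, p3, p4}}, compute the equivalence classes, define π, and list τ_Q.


X/∼ = {[p1=p2], [p3=p4]}; |τ_Q| = 2.

Equivalence classes: [p1=p2], [p3=p4].
Quotient map π: X → X/∼ sends p1 ↦ [p1=p2], p2 ↦ [p1=p2], p3 ↦ [p3=p4], p4 ↦ [p3=p4].
For each subset V ⊆ X/∼, compute π^{-1}(V) ⊆ X and check whether π^{-1}(V) ∈ τ. V is open in τ_Q iff π^{-1}(V) ∈ τ.
  V = {}: π^{-1}(V) = ∅ ∈ τ ✓.
  V = {[p1=p2]}: π^{-1}(V) = {p1, p2} ∉ τ ✗.
  V = {[p3=p4]}: π^{-1}(V) = {p3, p4} ∉ τ ✗.
  V = {[p1=p2], [p3=p4]}: π^{-1}(V) = {p1, p2, p3, p4} ∈ τ ✓.
Open sets in the quotient: τ_Q = {{}, {[p1=p2], [p3=p4]}} (2 elements).


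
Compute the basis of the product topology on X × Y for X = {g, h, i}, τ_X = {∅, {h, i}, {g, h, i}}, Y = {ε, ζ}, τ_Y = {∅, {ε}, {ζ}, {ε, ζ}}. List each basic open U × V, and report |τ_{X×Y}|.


Basis B = {∅ × ∅, {h, i} × {ε}, {h, i} × {ζ}, {g, h, i} × {ε}, {g, h, i} × {ζ}, {h, i} × {ε, ζ}, {g, h, i} × {ε, ζ}}; |τ_{X×Y}| = 9.

Enumerate products U × V with U ∈ τ_X, V ∈ τ_Y (deduplicated):
  ∅ × ∅ = {} (∅)
  {h, i} × {ε} = {(h,ε), (i,ε)}
  {h, i} × {ζ} = {(h,ζ), (i,ζ)}
  {g, h, i} × {ε} = {(g,ε), (h,ε), (i,ε)}
  {g, h, i} × {ζ} = {(g,ζ), (h,ζ), (i,ζ)}
  {h, i} × {ε, ζ} = {(h,ε), (h,ζ), (i,ε), (i,ζ)}
  {g, h, i} × {ε, ζ} = {(g,ε), (g,ζ), (h,ε), (h,ζ), (i,ε), (i,ζ)}
These 7 distinct sets form the basis B.
Close under arbitrary unions to get τ_{X×Y}; counting gives |τ_{X×Y}| = 9.


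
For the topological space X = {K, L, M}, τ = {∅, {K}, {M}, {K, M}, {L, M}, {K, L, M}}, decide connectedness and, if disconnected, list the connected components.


(X, τ) is disconnected; components = [{K}, {L, M}].

Find clopen sets (U ∈ τ with X ∖ U ∈ τ):
  U = ∅, X ∖ U = {K, L, M} — both open, so U is clopen.
  U = {K}, X ∖ U = {L, M} — both open, so U is clopen.
  U = {L, M}, X ∖ U = {K} — both open, so U is clopen.
  U = {K, L, M}, X ∖ U = ∅ — both open, so U is clopen.
Nontrivial clopen(s) exist: e.g. {L, M}. So (X, τ) is disconnected.
Compute connected components by grouping points that agree on all clopens:
  component: {K}
  component: {L, M}


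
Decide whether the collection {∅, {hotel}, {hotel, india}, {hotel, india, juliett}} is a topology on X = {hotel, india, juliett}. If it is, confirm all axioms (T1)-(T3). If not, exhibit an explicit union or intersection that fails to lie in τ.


τ IS a topology on X.

Axiom (T1): ∅ ∈ τ? Yes; X ∈ τ? Yes.
Axiom (T2/T3): check pairwise unions and intersections of members of τ.
All pairwise intersections and unions checked — each lies in τ. Therefore τ satisfies (T1), (T2), (T3): it IS a topology on X.


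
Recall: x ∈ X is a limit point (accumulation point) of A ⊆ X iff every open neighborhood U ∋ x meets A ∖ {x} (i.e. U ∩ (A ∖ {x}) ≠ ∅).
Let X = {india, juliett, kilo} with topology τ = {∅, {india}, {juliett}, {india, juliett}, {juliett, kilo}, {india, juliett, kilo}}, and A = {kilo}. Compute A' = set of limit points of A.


A' = ∅

For each x ∈ X, list the open sets U ∈ τ with x ∈ U, then check whether U ∩ (A ∖ {x}) ≠ ∅ for every such U.
  x = india: open {india} ∋ x has {india} ∩ (A ∖ {india}) = ∅, so x is NOT a limit point.
  x = juliett: open {juliett} ∋ x has {juliett} ∩ (A ∖ {juliett}) = ∅, so x is NOT a limit point.
  x = kilo: open {juliett, kilo} ∋ x has {juliett, kilo} ∩ (A ∖ {kilo}) = ∅, so x is NOT a limit point.
Collecting: A' = ∅.


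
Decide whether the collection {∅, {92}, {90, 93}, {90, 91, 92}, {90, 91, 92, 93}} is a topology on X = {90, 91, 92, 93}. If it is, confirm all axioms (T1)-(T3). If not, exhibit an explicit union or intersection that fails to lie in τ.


τ is NOT a topology on X.

Axiom (T1): ∅ ∈ τ? Yes; X ∈ τ? Yes.
Axiom (T2/T3): check pairwise unions and intersections of members of τ.
Counterexample for (T2): {92} ∪ {90, 93} = {90, 92, 93} ∉ τ. Therefore τ is NOT a topology.


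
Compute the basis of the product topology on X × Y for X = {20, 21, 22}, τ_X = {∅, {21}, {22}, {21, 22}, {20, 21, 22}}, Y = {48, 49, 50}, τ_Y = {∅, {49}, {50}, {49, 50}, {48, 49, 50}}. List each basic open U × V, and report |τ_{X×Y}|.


Basis B = {∅ × ∅, {21} × {49}, {21} × {50}, {22} × {49}, {22} × {50}, {21} × {49, 50}, {21, 22} × {49}, {21, 22} × {50}, {22} × {49, 50}, {20, 21, 22} × {49}, {20, 21, 22} × {50}, {21} × {48, 49, 50}, {22} × {48, 49, 50}, {21, 22} × {49, 50}, {20, 21, 22} × {49, 50}, {21, 22} × {48, 49, 50}, {20, 21, 22} × {48, 49, 50}}; |τ_{X×Y}| = 48.

Enumerate products U × V with U ∈ τ_X, V ∈ τ_Y (deduplicated):
  ∅ × ∅ = {} (∅)
  {21} × {49} = {(21,49)}
  {21} × {50} = {(21,50)}
  {22} × {49} = {(22,49)}
  {22} × {50} = {(22,50)}
  {21} × {49, 50} = {(21,49), (21,50)}
  {21, 22} × {49} = {(21,49), (22,49)}
  {21, 22} × {50} = {(21,50), (22,50)}
  {22} × {49, 50} = {(22,49), (22,50)}
  {20, 21, 22} × {49} = {(20,49), (21,49), (22,49)}
  {20, 21, 22} × {50} = {(20,50), (21,50), (22,50)}
  {21} × {48, 49, 50} = {(21,48), (21,49), (21,50)}
  {22} × {48, 49, 50} = {(22,48), (22,49), (22,50)}
  {21, 22} × {49, 50} = {(21,49), (21,50), (22,49), (22,50)}
  {20, 21, 22} × {49, 50} = {(20,49), (20,50), (21,49), (21,50), (22,49), (22,50)}
  {21, 22} × {48, 49, 50} = {(21,48), (21,49), (21,50), (22,48), (22,49), (22,50)}
  {20, 21, 22} × {48, 49, 50} = {(20,48), (20,49), (20,50), (21,48), (21,49), (21,50), (22,48), (22,49), (22,50)}
These 17 distinct sets form the basis B.
Close under arbitrary unions to get τ_{X×Y}; counting gives |τ_{X×Y}| = 48.


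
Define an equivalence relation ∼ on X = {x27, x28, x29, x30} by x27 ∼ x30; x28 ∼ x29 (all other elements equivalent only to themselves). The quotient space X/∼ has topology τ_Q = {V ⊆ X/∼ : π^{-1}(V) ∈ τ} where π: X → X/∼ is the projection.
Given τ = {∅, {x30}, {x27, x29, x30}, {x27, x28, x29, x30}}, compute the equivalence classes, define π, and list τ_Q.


X/∼ = {[x27=x30], [x28=x29]}; |τ_Q| = 2.

Equivalence classes: [x27=x30], [x28=x29].
Quotient map π: X → X/∼ sends x27 ↦ [x27=x30], x28 ↦ [x28=x29], x29 ↦ [x28=x29], x30 ↦ [x27=x30].
For each subset V ⊆ X/∼, compute π^{-1}(V) ⊆ X and check whether π^{-1}(V) ∈ τ. V is open in τ_Q iff π^{-1}(V) ∈ τ.
  V = {}: π^{-1}(V) = ∅ ∈ τ ✓.
  V = {[x27=x30]}: π^{-1}(V) = {x27, x30} ∉ τ ✗.
  V = {[x28=x29]}: π^{-1}(V) = {x28, x29} ∉ τ ✗.
  V = {[x27=x30], [x28=x29]}: π^{-1}(V) = {x27, x28, x29, x30} ∈ τ ✓.
Open sets in the quotient: τ_Q = {{}, {[x27=x30], [x28=x29]}} (2 elements).


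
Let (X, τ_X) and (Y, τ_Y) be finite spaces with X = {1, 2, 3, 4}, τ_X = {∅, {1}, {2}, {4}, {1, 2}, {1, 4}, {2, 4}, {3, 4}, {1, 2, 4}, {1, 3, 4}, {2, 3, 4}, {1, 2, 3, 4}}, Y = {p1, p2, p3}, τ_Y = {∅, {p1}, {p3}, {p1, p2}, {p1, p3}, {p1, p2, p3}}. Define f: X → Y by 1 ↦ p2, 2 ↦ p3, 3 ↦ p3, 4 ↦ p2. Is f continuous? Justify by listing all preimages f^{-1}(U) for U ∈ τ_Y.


f is NOT continuous.

Compute f^{-1}(U) for each U ∈ τ_Y:
  U = ∅: f^{-1}(U) = ∅ ∈ τ_X ✓.
  U = {p1}: f^{-1}(U) = ∅ ∈ τ_X ✓.
  U = {p3}: f^{-1}(U) = {2, 3} ∉ τ_X ✗.
  U = {p1, p2}: f^{-1}(U) = {1, 4} ∈ τ_X ✓.
  U = {p1, p3}: f^{-1}(U) = {2, 3} ∉ τ_X ✗.
  U = {p1, p2, p3}: f^{-1}(U) = {1, 2, 3, 4} ∈ τ_X ✓.
Found U = {p3} with f^{-1}(U) = {2, 3} not in τ_X. Therefore f is NOT continuous.


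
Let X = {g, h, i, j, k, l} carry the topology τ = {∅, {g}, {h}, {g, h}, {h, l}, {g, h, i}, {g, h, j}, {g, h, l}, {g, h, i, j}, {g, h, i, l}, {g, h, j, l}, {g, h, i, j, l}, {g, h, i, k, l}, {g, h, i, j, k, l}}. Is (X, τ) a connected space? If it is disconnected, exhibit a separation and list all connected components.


(X, τ) is connected.

Find clopen sets (U ∈ τ with X ∖ U ∈ τ):
  U = ∅, X ∖ U = {g, h, i, j, k, l} — both open, so U is clopen.
  U = {g, h, i, j, k, l}, X ∖ U = ∅ — both open, so U is clopen.
Only trivial clopens (∅ and X) exist, so (X, τ) is connected.
Compute connected components by grouping points that agree on all clopens:
  component: {g, h, i, j, k, l}


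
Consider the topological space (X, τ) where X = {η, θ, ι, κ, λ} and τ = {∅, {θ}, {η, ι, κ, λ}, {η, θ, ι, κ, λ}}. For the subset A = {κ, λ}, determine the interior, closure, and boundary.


int(A) = ∅, cl(A) = {η, ι, κ, λ}, ∂A = {η, ι, κ, λ}.

Closed sets in (X, τ) are complements of opens:
  closed(X, τ) = {∅, {θ}, {η, ι, κ, λ}, {η, θ, ι, κ, λ}}.
int(A) = ⋃ {U ∈ τ : U ⊆ A}. Opens contained in A: ∅.
Taking the union of these: int(A) = ∅.
cl(A) = ⋂ {C closed : A ⊆ C}. Closed sets containing A: {η, ι, κ, λ}, {η, θ, ι, κ, λ}.
Intersecting these: cl(A) = {η, ι, κ, λ}.
∂A = cl(A) ∖ int(A) = {η, ι, κ, λ} ∖ ∅ = {η, ι, κ, λ}.


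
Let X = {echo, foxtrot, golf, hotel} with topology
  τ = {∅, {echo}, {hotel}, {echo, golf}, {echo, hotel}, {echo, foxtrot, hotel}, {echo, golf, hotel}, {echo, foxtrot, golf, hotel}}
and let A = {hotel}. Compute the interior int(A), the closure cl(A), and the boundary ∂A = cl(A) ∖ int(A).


int(A) = {hotel}, cl(A) = {foxtrot, hotel}, ∂A = {foxtrot}.

Closed sets in (X, τ) are complements of opens:
  closed(X, τ) = {∅, {foxtrot}, {golf}, {foxtrot, golf}, {foxtrot, hotel}, {echo, foxtrot, golf}, {foxtrot, golf, hotel}, {echo, foxtrot, golf, hotel}}.
int(A) = ⋃ {U ∈ τ : U ⊆ A}. Opens contained in A: ∅, {hotel}.
Taking the union of these: int(A) = {hotel}.
cl(A) = ⋂ {C closed : A ⊆ C}. Closed sets containing A: {foxtrot, hotel}, {foxtrot, golf, hotel}, {echo, foxtrot, golf, hotel}.
Intersecting these: cl(A) = {foxtrot, hotel}.
∂A = cl(A) ∖ int(A) = {foxtrot, hotel} ∖ {hotel} = {foxtrot}.


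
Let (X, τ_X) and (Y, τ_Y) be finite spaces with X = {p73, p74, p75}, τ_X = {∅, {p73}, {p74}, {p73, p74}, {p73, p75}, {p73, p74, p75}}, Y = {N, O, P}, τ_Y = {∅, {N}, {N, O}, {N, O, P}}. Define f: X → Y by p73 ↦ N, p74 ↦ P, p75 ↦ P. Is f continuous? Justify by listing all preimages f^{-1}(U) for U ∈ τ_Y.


f IS continuous.

Compute f^{-1}(U) for each U ∈ τ_Y:
  U = ∅: f^{-1}(U) = ∅ ∈ τ_X ✓.
  U = {N}: f^{-1}(U) = {p73} ∈ τ_X ✓.
  U = {N, O}: f^{-1}(U) = {p73} ∈ τ_X ✓.
  U = {N, O, P}: f^{-1}(U) = {p73, p74, p75} ∈ τ_X ✓.
Every preimage lies in τ_X, so f IS continuous.


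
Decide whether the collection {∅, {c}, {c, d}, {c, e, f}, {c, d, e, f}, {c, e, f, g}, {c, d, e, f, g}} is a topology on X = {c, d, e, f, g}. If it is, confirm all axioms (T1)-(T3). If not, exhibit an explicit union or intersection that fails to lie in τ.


τ IS a topology on X.

Axiom (T1): ∅ ∈ τ? Yes; X ∈ τ? Yes.
Axiom (T2/T3): check pairwise unions and intersections of members of τ.
All pairwise intersections and unions checked — each lies in τ. Therefore τ satisfies (T1), (T2), (T3): it IS a topology on X.


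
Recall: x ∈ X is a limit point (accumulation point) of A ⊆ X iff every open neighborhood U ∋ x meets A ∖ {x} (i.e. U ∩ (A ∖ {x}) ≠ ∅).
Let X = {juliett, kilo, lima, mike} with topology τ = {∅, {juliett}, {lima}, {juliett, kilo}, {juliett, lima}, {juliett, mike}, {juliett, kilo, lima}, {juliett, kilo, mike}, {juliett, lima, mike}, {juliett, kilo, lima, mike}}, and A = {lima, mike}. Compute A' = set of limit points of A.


A' = ∅

For each x ∈ X, list the open sets U ∈ τ with x ∈ U, then check whether U ∩ (A ∖ {x}) ≠ ∅ for every such U.
  x = juliett: open {juliett} ∋ x has {juliett} ∩ (A ∖ {juliett}) = ∅, so x is NOT a limit point.
  x = kilo: open {juliett, kilo} ∋ x has {juliett, kilo} ∩ (A ∖ {kilo}) = ∅, so x is NOT a limit point.
  x = lima: open {lima} ∋ x has {lima} ∩ (A ∖ {lima}) = ∅, so x is NOT a limit point.
  x = mike: open {juliett, mike} ∋ x has {juliett, mike} ∩ (A ∖ {mike}) = ∅, so x is NOT a limit point.
Collecting: A' = ∅.


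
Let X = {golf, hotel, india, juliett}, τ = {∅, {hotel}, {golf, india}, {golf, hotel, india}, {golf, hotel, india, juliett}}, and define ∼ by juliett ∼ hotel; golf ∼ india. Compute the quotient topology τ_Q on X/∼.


X/∼ = {[golf=india], [hotel=juliett]}; |τ_Q| = 3.

Equivalence classes: [golf=india], [hotel=juliett].
Quotient map π: X → X/∼ sends golf ↦ [golf=india], hotel ↦ [hotel=juliett], india ↦ [golf=india], juliett ↦ [hotel=juliett].
For each subset V ⊆ X/∼, compute π^{-1}(V) ⊆ X and check whether π^{-1}(V) ∈ τ. V is open in τ_Q iff π^{-1}(V) ∈ τ.
  V = {}: π^{-1}(V) = ∅ ∈ τ ✓.
  V = {[golf=india]}: π^{-1}(V) = {golf, india} ∈ τ ✓.
  V = {[hotel=juliett]}: π^{-1}(V) = {hotel, juliett} ∉ τ ✗.
  V = {[golf=india], [hotel=juliett]}: π^{-1}(V) = {golf, hotel, india, juliett} ∈ τ ✓.
Open sets in the quotient: τ_Q = {{}, {[golf=india]}, {[golf=india], [hotel=juliett]}} (3 elements).


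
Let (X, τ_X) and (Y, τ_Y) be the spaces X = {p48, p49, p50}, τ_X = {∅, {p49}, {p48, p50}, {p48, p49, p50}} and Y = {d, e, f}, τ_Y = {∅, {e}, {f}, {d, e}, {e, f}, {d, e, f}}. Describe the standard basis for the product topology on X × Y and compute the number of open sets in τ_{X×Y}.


Basis B = {∅ × ∅, {p49} × {e}, {p49} × {f}, {p48, p50} × {e}, {p48, p50} × {f}, {p49} × {d, e}, {p49} × {e, f}, {p48, p49, p50} × {e}, {p48, p49, p50} × {f}, {p49} × {d, e, f}, {p48, p50} × {d, e}, {p48, p50} × {e, f}, {p48, p50} × {d, e, f}, {p48, p49, p50} × {d, e}, {p48, p49, p50} × {e, f}, {p48, p49, p50} × {d, e, f}}; |τ_{X×Y}| = 36.

Enumerate products U × V with U ∈ τ_X, V ∈ τ_Y (deduplicated):
  ∅ × ∅ = {} (∅)
  {p49} × {e} = {(p49,e)}
  {p49} × {f} = {(p49,f)}
  {p48, p50} × {e} = {(p48,e), (p50,e)}
  {p48, p50} × {f} = {(p48,f), (p50,f)}
  {p49} × {d, e} = {(p49,d), (p49,e)}
  {p49} × {e, f} = {(p49,e), (p49,f)}
  {p48, p49, p50} × {e} = {(p48,e), (p49,e), (p50,e)}
  {p48, p49, p50} × {f} = {(p48,f), (p49,f), (p50,f)}
  {p49} × {d, e, f} = {(p49,d), (p49,e), (p49,f)}
  {p48, p50} × {d, e} = {(p48,d), (p48,e), (p50,d), (p50,e)}
  {p48, p50} × {e, f} = {(p48,e), (p48,f), (p50,e), (p50,f)}
  {p48, p50} × {d, e, f} = {(p48,d), (p48,e), (p48,f), (p50,d), (p50,e), (p50,f)}
  {p48, p49, p50} × {d, e} = {(p48,d), (p48,e), (p49,d), (p49,e), (p50,d), (p50,e)}
  {p48, p49, p50} × {e, f} = {(p48,e), (p48,f), (p49,e), (p49,f), (p50,e), (p50,f)}
  {p48, p49, p50} × {d, e, f} = {(p48,d), (p48,e), (p48,f), (p49,d), (p49,e), (p49,f), (p50,d), (p50,e), (p50,f)}
These 16 distinct sets form the basis B.
Close under arbitrary unions to get τ_{X×Y}; counting gives |τ_{X×Y}| = 36.


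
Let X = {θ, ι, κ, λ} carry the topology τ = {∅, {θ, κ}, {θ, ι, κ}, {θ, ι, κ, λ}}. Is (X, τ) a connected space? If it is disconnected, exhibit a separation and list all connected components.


(X, τ) is connected.

Find clopen sets (U ∈ τ with X ∖ U ∈ τ):
  U = ∅, X ∖ U = {θ, ι, κ, λ} — both open, so U is clopen.
  U = {θ, ι, κ, λ}, X ∖ U = ∅ — both open, so U is clopen.
Only trivial clopens (∅ and X) exist, so (X, τ) is connected.
Compute connected components by grouping points that agree on all clopens:
  component: {θ, ι, κ, λ}


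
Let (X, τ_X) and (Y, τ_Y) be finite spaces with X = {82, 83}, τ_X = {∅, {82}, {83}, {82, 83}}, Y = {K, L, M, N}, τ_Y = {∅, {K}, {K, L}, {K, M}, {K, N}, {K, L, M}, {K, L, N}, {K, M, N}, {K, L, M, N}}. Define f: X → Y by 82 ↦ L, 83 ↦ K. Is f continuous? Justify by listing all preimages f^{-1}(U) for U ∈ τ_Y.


f IS continuous.

Compute f^{-1}(U) for each U ∈ τ_Y:
  U = ∅: f^{-1}(U) = ∅ ∈ τ_X ✓.
  U = {K}: f^{-1}(U) = {83} ∈ τ_X ✓.
  U = {K, L}: f^{-1}(U) = {82, 83} ∈ τ_X ✓.
  U = {K, M}: f^{-1}(U) = {83} ∈ τ_X ✓.
  U = {K, N}: f^{-1}(U) = {83} ∈ τ_X ✓.
  U = {K, L, M}: f^{-1}(U) = {82, 83} ∈ τ_X ✓.
  U = {K, L, N}: f^{-1}(U) = {82, 83} ∈ τ_X ✓.
  U = {K, M, N}: f^{-1}(U) = {83} ∈ τ_X ✓.
  U = {K, L, M, N}: f^{-1}(U) = {82, 83} ∈ τ_X ✓.
Every preimage lies in τ_X, so f IS continuous.


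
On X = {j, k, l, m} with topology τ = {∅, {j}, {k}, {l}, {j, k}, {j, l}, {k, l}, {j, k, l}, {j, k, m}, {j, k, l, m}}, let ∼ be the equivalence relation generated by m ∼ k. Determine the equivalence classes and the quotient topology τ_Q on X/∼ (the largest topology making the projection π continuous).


X/∼ = {[j], [k=m], [l]}; |τ_Q| = 6.

Equivalence classes: [j], [k=m], [l].
Quotient map π: X → X/∼ sends j ↦ [j], k ↦ [k=m], l ↦ [l], m ↦ [k=m].
For each subset V ⊆ X/∼, compute π^{-1}(V) ⊆ X and check whether π^{-1}(V) ∈ τ. V is open in τ_Q iff π^{-1}(V) ∈ τ.
  V = {}: π^{-1}(V) = ∅ ∈ τ ✓.
  V = {[j]}: π^{-1}(V) = {j} ∈ τ ✓.
  V = {[k=m]}: π^{-1}(V) = {k, m} ∉ τ ✗.
  V = {[j], [k=m]}: π^{-1}(V) = {j, k, m} ∈ τ ✓.
  V = {[l]}: π^{-1}(V) = {l} ∈ τ ✓.
  V = {[j], [l]}: π^{-1}(V) = {j, l} ∈ τ ✓.
  V = {[k=m], [l]}: π^{-1}(V) = {k, l, m} ∉ τ ✗.
  V = {[j], [k=m], [l]}: π^{-1}(V) = {j, k, l, m} ∈ τ ✓.
Open sets in the quotient: τ_Q = {{}, {[j]}, {[j], [k=m]}, {[l]}, {[j], [l]}, {[j], [k=m], [l]}} (6 elements).


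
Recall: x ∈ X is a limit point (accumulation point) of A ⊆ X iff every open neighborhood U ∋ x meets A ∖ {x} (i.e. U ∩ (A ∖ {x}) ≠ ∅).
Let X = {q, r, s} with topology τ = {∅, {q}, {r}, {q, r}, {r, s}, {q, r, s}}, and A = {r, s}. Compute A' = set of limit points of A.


A' = {s}

For each x ∈ X, list the open sets U ∈ τ with x ∈ U, then check whether U ∩ (A ∖ {x}) ≠ ∅ for every such U.
  x = q: open {q} ∋ x has {q} ∩ (A ∖ {q}) = ∅, so x is NOT a limit point.
  x = r: open {r} ∋ x has {r} ∩ (A ∖ {r}) = ∅, so x is NOT a limit point.
  x = s: opens ∋ x are {r, s}, {q, r, s}; each meets A ∖ {s}, so x IS a limit point.
Collecting: A' = {s}.


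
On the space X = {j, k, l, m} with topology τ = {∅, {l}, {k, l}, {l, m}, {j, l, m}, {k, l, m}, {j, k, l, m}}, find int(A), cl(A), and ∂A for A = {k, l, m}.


int(A) = {k, l, m}, cl(A) = {j, k, l, m}, ∂A = {j}.

Closed sets in (X, τ) are complements of opens:
  closed(X, τ) = {∅, {j}, {k}, {j, k}, {j, m}, {j, k, m}, {j, k, l, m}}.
int(A) = ⋃ {U ∈ τ : U ⊆ A}. Opens contained in A: ∅, {l}, {k, l}, {l, m}, {k, l, m}.
Taking the union of these: int(A) = {k, l, m}.
cl(A) = ⋂ {C closed : A ⊆ C}. Closed sets containing A: {j, k, l, m}.
Intersecting these: cl(A) = {j, k, l, m}.
∂A = cl(A) ∖ int(A) = {j, k, l, m} ∖ {k, l, m} = {j}.


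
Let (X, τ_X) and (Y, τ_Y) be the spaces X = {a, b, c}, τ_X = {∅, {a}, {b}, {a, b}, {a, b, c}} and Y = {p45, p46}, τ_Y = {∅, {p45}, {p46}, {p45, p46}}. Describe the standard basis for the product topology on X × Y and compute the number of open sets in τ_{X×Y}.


Basis B = {∅ × ∅, {a} × {p45}, {a} × {p46}, {b} × {p45}, {b} × {p46}, {a} × {p45, p46}, {a, b} × {p45}, {a, b} × {p46}, {b} × {p45, p46}, {a, b, c} × {p45}, {a, b, c} × {p46}, {a, b} × {p45, p46}, {a, b, c} × {p45, p46}}; |τ_{X×Y}| = 25.

Enumerate products U × V with U ∈ τ_X, V ∈ τ_Y (deduplicated):
  ∅ × ∅ = {} (∅)
  {a} × {p45} = {(a,p45)}
  {a} × {p46} = {(a,p46)}
  {b} × {p45} = {(b,p45)}
  {b} × {p46} = {(b,p46)}
  {a} × {p45, p46} = {(a,p45), (a,p46)}
  {a, b} × {p45} = {(a,p45), (b,p45)}
  {a, b} × {p46} = {(a,p46), (b,p46)}
  {b} × {p45, p46} = {(b,p45), (b,p46)}
  {a, b, c} × {p45} = {(a,p45), (b,p45), (c,p45)}
  {a, b, c} × {p46} = {(a,p46), (b,p46), (c,p46)}
  {a, b} × {p45, p46} = {(a,p45), (a,p46), (b,p45), (b,p46)}
  {a, b, c} × {p45, p46} = {(a,p45), (a,p46), (b,p45), (b,p46), (c,p45), (c,p46)}
These 13 distinct sets form the basis B.
Close under arbitrary unions to get τ_{X×Y}; counting gives |τ_{X×Y}| = 25.


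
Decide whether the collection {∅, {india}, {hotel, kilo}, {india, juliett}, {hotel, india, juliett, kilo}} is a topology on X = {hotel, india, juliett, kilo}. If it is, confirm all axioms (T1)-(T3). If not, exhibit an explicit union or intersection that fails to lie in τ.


τ is NOT a topology on X.

Axiom (T1): ∅ ∈ τ? Yes; X ∈ τ? Yes.
Axiom (T2/T3): check pairwise unions and intersections of members of τ.
Counterexample for (T2): {india} ∪ {hotel, kilo} = {hotel, india, kilo} ∉ τ. Therefore τ is NOT a topology.


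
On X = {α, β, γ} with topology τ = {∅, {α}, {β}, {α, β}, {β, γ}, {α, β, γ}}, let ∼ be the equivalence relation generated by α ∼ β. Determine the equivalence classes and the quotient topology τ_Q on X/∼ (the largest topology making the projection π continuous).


X/∼ = {[α=β], [γ]}; |τ_Q| = 3.

Equivalence classes: [α=β], [γ].
Quotient map π: X → X/∼ sends α ↦ [α=β], β ↦ [α=β], γ ↦ [γ].
For each subset V ⊆ X/∼, compute π^{-1}(V) ⊆ X and check whether π^{-1}(V) ∈ τ. V is open in τ_Q iff π^{-1}(V) ∈ τ.
  V = {}: π^{-1}(V) = ∅ ∈ τ ✓.
  V = {[α=β]}: π^{-1}(V) = {α, β} ∈ τ ✓.
  V = {[γ]}: π^{-1}(V) = {γ} ∉ τ ✗.
  V = {[α=β], [γ]}: π^{-1}(V) = {α, β, γ} ∈ τ ✓.
Open sets in the quotient: τ_Q = {{}, {[α=β]}, {[α=β], [γ]}} (3 elements).


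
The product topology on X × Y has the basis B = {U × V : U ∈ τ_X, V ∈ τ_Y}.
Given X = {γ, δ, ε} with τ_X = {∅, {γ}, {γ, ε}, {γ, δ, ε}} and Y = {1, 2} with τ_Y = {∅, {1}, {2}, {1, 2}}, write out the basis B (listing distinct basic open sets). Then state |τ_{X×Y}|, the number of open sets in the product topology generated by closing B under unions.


Basis B = {∅ × ∅, {γ} × {1}, {γ} × {2}, {γ} × {1, 2}, {γ, ε} × {1}, {γ, ε} × {2}, {γ, δ, ε} × {1}, {γ, δ, ε} × {2}, {γ, ε} × {1, 2}, {γ, δ, ε} × {1, 2}}; |τ_{X×Y}| = 16.

Enumerate products U × V with U ∈ τ_X, V ∈ τ_Y (deduplicated):
  ∅ × ∅ = {} (∅)
  {γ} × {1} = {(γ,1)}
  {γ} × {2} = {(γ,2)}
  {γ} × {1, 2} = {(γ,1), (γ,2)}
  {γ, ε} × {1} = {(γ,1), (ε,1)}
  {γ, ε} × {2} = {(γ,2), (ε,2)}
  {γ, δ, ε} × {1} = {(γ,1), (δ,1), (ε,1)}
  {γ, δ, ε} × {2} = {(γ,2), (δ,2), (ε,2)}
  {γ, ε} × {1, 2} = {(γ,1), (γ,2), (ε,1), (ε,2)}
  {γ, δ, ε} × {1, 2} = {(γ,1), (γ,2), (δ,1), (δ,2), (ε,1), (ε,2)}
These 10 distinct sets form the basis B.
Close under arbitrary unions to get τ_{X×Y}; counting gives |τ_{X×Y}| = 16.


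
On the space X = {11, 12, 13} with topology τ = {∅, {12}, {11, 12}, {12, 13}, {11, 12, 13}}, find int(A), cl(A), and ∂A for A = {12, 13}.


int(A) = {12, 13}, cl(A) = {11, 12, 13}, ∂A = {11}.

Closed sets in (X, τ) are complements of opens:
  closed(X, τ) = {∅, {11}, {13}, {11, 13}, {11, 12, 13}}.
int(A) = ⋃ {U ∈ τ : U ⊆ A}. Opens contained in A: ∅, {12}, {12, 13}.
Taking the union of these: int(A) = {12, 13}.
cl(A) = ⋂ {C closed : A ⊆ C}. Closed sets containing A: {11, 12, 13}.
Intersecting these: cl(A) = {11, 12, 13}.
∂A = cl(A) ∖ int(A) = {11, 12, 13} ∖ {12, 13} = {11}.


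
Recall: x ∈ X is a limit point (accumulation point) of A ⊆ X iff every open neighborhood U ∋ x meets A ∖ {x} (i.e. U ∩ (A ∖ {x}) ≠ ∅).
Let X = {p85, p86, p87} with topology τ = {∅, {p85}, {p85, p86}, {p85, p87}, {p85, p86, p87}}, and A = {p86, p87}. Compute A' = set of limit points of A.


A' = ∅

For each x ∈ X, list the open sets U ∈ τ with x ∈ U, then check whether U ∩ (A ∖ {x}) ≠ ∅ for every such U.
  x = p85: open {p85} ∋ x has {p85} ∩ (A ∖ {p85}) = ∅, so x is NOT a limit point.
  x = p86: open {p85, p86} ∋ x has {p85, p86} ∩ (A ∖ {p86}) = ∅, so x is NOT a limit point.
  x = p87: open {p85, p87} ∋ x has {p85, p87} ∩ (A ∖ {p87}) = ∅, so x is NOT a limit point.
Collecting: A' = ∅.
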